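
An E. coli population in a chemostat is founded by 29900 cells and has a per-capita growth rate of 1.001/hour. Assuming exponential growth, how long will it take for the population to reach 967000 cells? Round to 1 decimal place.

Set N₀·e^(rt) = 967000: e^(1.001·t) = 967000/29900 = 32.341.
1.001·t = ln(32.341) = 3.4763, so t = 3.4763/1.001 = 3.4729.

3.5 hours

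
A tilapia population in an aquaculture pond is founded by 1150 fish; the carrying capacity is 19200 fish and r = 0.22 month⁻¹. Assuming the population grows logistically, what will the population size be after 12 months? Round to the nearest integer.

9056 fish

A = (K − N₀)/N₀ = (19200 − 1150)/1150 = 15.696.
N(t) = K/(1 + A·e^(−rt)) = 19200/(1 + 15.696×e^(−0.22×12)).
e^(−2.64) = 0.071361; denominator = 1 + 15.696×0.071361 = 2.1201.
N = 19200/2.1201 = 9056.34.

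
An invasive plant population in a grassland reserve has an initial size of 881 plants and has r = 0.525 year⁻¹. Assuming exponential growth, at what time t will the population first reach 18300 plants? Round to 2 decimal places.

Set N₀·e^(rt) = 18300: e^(0.525·t) = 18300/881 = 20.772.
0.525·t = ln(20.772) = 3.0336, so t = 3.0336/0.525 = 5.7783.

5.78 years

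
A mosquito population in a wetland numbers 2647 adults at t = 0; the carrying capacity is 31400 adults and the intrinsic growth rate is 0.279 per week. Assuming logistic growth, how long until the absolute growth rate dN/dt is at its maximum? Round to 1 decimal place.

8.5 weeks

Logistic growth is fastest at N = K/2 = 15700.
A = (K − N₀)/N₀ = 10.862. Set K/(1 + A·e^(−rt)) = K/2 → A·e^(−rt) = 1.
e^(−0.279t) = 1/10.862 = 0.09206, so t = ln(10.862)/0.279 = 2.3853/0.279 = 8.5495.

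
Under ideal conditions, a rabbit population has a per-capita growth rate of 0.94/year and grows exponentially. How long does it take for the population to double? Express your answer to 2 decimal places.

0.74 years

Doubling time t_d = ln(2)/r = 0.6931/0.94 = 0.73739.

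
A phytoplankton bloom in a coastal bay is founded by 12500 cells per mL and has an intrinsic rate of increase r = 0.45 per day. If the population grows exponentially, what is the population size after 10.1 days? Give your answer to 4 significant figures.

1177000 cells per mL

N(t) = N₀·e^(rt) = 12500 × e^(0.45×10.1) = 12500 × e^4.545.
e^4.545 ≈ 94.16, so N ≈ 12500 × 94.16 = 1.177005×10^6.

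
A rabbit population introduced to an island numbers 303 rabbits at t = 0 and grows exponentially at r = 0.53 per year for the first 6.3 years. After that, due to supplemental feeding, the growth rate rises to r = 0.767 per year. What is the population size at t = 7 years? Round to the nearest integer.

Phase 1: N(6.3) = 303·e^(0.53×6.3) = 303·e^3.339 = 8541.85.
Phase 2 runs for 7 − 6.3 = 0.7 years at r = 0.767.
N(7) = 8541.85·e^(0.767×0.7) = 8541.85·e^0.5369 = 14612.5.

14613 rabbits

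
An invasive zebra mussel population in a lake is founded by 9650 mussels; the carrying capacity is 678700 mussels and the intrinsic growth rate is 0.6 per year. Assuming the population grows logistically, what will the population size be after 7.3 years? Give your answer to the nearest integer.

A = (K − N₀)/N₀ = (678700 − 9650)/9650 = 69.332.
N(t) = K/(1 + A·e^(−rt)) = 678700/(1 + 69.332×e^(−0.6×7.3)).
e^(−4.38) = 0.012525; denominator = 1 + 69.332×0.012525 = 1.8684.
N = 678700/1.8684 = 363251.

363251 mussels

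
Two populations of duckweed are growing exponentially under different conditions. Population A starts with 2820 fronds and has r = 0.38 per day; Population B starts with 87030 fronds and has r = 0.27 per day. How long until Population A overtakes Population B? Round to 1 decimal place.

31.2 days

Set 2820·e^(0.38t) = 87030·e^(0.27t).
e^((0.38 − 0.27)t) = 87030/2820 → e^(0.11·t) = 30.862.
0.11·t = ln(30.862) = 3.4295, so t = 3.4295/0.11 = 31.177.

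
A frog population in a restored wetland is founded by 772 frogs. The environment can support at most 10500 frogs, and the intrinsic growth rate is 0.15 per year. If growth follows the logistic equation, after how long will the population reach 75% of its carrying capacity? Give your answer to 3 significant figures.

24.2 years

A = (K − N₀)/N₀ = (10500 − 772)/772 = 12.601.
Solve 10500/(1 + 12.601·e^(−0.15t)) = 7875: 1 + 12.601·e^(−0.15t) = 1.3333, so e^(−0.15t) = 0.0264529.
−0.15·t = ln(0.0264529) = -3.6324, so t = 3.6324/0.15 = 24.216.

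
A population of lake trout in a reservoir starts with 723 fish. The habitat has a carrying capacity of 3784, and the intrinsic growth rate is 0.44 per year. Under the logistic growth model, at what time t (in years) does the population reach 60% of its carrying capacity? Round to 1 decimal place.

A = (K − N₀)/N₀ = (3784 − 723)/723 = 4.2337.
Solve 3784/(1 + 4.2337·e^(−0.44t)) = 2270.4: 1 + 4.2337·e^(−0.44t) = 1.6667, so e^(−0.44t) = 0.157465.
−0.44·t = ln(0.157465) = -1.8486, so t = 1.8486/0.44 = 4.2013.

4.2 years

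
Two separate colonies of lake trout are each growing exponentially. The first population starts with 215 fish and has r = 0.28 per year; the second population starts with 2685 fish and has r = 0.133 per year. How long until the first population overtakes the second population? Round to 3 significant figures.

Set 215·e^(0.28t) = 2685·e^(0.133t).
e^((0.28 − 0.133)t) = 2685/215 → e^(0.147·t) = 12.488.
0.147·t = ln(12.488) = 2.5248, so t = 2.5248/0.147 = 17.175.

17.2 years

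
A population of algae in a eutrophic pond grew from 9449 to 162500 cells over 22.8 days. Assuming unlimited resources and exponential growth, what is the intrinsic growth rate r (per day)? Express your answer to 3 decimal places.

From N(t) = N₀·e^(rt): e^(r·22.8) = 162500/9449 = 17.198.
r·22.8 = ln(17.198) = 2.8448, so r = 2.8448/22.8 = 0.12477.

0.125 per day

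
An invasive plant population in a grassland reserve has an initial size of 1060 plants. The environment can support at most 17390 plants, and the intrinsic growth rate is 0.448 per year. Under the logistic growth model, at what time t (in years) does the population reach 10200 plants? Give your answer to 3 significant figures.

6.88 years

A = (K − N₀)/N₀ = (17390 − 1060)/1060 = 15.406.
Solve 17390/(1 + 15.406·e^(−0.448t)) = 10200: 1 + 15.406·e^(−0.448t) = 1.7049, so e^(−0.448t) = 0.045756.
−0.448·t = ln(0.045756) = -3.0844, so t = 3.0844/0.448 = 6.8849.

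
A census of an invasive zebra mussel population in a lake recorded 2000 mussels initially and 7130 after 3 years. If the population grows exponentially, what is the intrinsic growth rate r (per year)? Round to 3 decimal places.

From N(t) = N₀·e^(rt): e^(r·3) = 7130/2000 = 3.565.
r·3 = ln(3.565) = 1.2712, so r = 1.2712/3 = 0.42372.

0.424 per year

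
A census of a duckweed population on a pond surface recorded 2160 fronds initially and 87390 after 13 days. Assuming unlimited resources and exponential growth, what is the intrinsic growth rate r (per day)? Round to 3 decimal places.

From N(t) = N₀·e^(rt): e^(r·13) = 87390/2160 = 40.458.
r·13 = ln(40.458) = 3.7003, so r = 3.7003/13 = 0.28464.

0.285 per day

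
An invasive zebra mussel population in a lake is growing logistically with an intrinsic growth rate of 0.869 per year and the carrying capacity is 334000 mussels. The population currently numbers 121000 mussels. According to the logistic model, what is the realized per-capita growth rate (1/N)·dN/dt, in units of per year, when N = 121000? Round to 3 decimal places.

0.554 per year

(1/N)·dN/dt = r(1 − N/K) = 0.869 × (1 − 121000/334000).
= 0.869 × 0.63772 = 0.55418.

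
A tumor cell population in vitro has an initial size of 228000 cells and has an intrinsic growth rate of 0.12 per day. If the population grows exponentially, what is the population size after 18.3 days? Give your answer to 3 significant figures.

N(t) = N₀·e^(rt) = 228000 × e^(0.12×18.3) = 228000 × e^2.196.
e^2.196 ≈ 8.989, so N ≈ 228000 × 8.989 = 2.049489×10^6.

2050000 cells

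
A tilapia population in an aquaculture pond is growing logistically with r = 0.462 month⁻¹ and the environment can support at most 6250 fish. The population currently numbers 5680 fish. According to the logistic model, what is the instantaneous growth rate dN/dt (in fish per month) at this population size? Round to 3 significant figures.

239 fish per month

dN/dt = rN(1 − N/K) = 0.462 × 5680 × (1 − 5680/6250).
1 − 5680/6250 = 0.0912; dN/dt = 0.462 × 5680 × 0.0912 = 239.32.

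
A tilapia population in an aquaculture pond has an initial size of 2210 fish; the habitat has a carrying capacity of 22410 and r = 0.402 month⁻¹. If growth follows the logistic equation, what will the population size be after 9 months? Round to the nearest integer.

17996 fish

A = (K − N₀)/N₀ = (22410 − 2210)/2210 = 9.1403.
N(t) = K/(1 + A·e^(−rt)) = 22410/(1 + 9.1403×e^(−0.402×9)).
e^(−3.618) = 0.026836; denominator = 1 + 9.1403×0.026836 = 1.2453.
N = 22410/1.2453 = 17995.8.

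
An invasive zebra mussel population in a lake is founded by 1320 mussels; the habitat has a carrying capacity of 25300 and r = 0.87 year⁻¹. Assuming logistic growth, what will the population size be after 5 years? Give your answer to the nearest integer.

20495 mussels

A = (K − N₀)/N₀ = (25300 − 1320)/1320 = 18.167.
N(t) = K/(1 + A·e^(−rt)) = 25300/(1 + 18.167×e^(−0.87×5)).
e^(−4.35) = 0.012907; denominator = 1 + 18.167×0.012907 = 1.2345.
N = 25300/1.2345 = 20494.6.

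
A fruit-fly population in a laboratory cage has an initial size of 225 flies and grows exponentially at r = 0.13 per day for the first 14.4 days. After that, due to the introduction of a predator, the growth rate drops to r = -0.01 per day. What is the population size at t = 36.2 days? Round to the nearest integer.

Phase 1: N(14.4) = 225·e^(0.13×14.4) = 225·e^1.872 = 1462.79.
Phase 2 runs for 36.2 − 14.4 = 21.8 days at r = -0.01.
N(36.2) = 1462.79·e^(-0.01×21.8) = 1462.79·e^-0.218 = 1176.27.

1176 flies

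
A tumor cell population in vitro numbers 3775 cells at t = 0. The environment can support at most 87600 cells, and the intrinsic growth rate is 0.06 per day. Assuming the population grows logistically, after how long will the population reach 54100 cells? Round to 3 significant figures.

A = (K − N₀)/N₀ = (87600 − 3775)/3775 = 22.205.
Solve 87600/(1 + 22.205·e^(−0.06t)) = 54100: 1 + 22.205·e^(−0.06t) = 1.6192, so e^(−0.06t) = 0.0278863.
−0.06·t = ln(0.0278863) = -3.5796, so t = 3.5796/0.06 = 59.66.

59.7 days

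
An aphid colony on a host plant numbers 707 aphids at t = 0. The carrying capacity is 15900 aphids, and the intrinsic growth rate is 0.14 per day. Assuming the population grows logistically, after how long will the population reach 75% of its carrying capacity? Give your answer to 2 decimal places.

29.76 days

A = (K − N₀)/N₀ = (15900 − 707)/707 = 21.489.
Solve 15900/(1 + 21.489·e^(−0.14t)) = 11925: 1 + 21.489·e^(−0.14t) = 1.3333, so e^(−0.14t) = 0.0155115.
−0.14·t = ln(0.0155115) = -4.1662, so t = 4.1662/0.14 = 29.758.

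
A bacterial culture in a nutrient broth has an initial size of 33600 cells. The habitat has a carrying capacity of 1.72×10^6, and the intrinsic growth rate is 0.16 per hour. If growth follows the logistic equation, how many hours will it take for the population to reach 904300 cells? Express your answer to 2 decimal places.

A = (K − N₀)/N₀ = (1.72×10^6 − 33600)/33600 = 50.19.
Solve 1.72×10^6/(1 + 50.19·e^(−0.16t)) = 904300: 1 + 50.19·e^(−0.16t) = 1.902, so e^(−0.16t) = 0.017972.
−0.16·t = ln(0.017972) = -4.0189, so t = 4.0189/0.16 = 25.118.

25.12 hours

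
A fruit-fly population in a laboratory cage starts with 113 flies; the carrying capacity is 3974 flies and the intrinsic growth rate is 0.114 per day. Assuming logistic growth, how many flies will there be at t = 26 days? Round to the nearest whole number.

A = (K − N₀)/N₀ = (3974 − 113)/113 = 34.168.
N(t) = K/(1 + A·e^(−rt)) = 3974/(1 + 34.168×e^(−0.114×26)).
e^(−2.964) = 0.051612; denominator = 1 + 34.168×0.051612 = 2.7635.
N = 3974/2.7635 = 1438.04.

1438 flies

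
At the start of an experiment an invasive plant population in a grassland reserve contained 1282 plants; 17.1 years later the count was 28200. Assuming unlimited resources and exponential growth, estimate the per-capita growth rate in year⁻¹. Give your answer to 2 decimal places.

0.18 per year

From N(t) = N₀·e^(rt): e^(r·17.1) = 28200/1282 = 21.997.
r·17.1 = ln(21.997) = 3.0909, so r = 3.0909/17.1 = 0.18075.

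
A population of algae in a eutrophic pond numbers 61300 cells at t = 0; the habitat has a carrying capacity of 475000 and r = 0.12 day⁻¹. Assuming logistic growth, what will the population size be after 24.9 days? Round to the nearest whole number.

354462 cells

A = (K − N₀)/N₀ = (475000 − 61300)/61300 = 6.7488.
N(t) = K/(1 + A·e^(−rt)) = 475000/(1 + 6.7488×e^(−0.12×24.9)).
e^(−2.988) = 0.050388; denominator = 1 + 6.7488×0.050388 = 1.3401.
N = 475000/1.3401 = 354462.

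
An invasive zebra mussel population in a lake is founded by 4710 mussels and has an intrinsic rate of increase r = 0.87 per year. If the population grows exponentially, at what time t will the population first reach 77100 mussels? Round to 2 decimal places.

Set N₀·e^(rt) = 77100: e^(0.87·t) = 77100/4710 = 16.369.
0.87·t = ln(16.369) = 2.7954, so t = 2.7954/0.87 = 3.2131.

3.21 years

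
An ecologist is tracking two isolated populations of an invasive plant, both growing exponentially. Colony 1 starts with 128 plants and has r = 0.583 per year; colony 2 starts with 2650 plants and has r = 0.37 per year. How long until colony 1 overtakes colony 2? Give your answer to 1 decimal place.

Set 128·e^(0.583t) = 2650·e^(0.37t).
e^((0.583 − 0.37)t) = 2650/128 → e^(0.213·t) = 20.703.
0.213·t = ln(20.703) = 3.0303, so t = 3.0303/0.213 = 14.227.

14.2 years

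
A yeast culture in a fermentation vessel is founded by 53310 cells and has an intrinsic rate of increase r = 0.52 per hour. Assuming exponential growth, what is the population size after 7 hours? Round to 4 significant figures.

2031000 cells

N(t) = N₀·e^(rt) = 53310 × e^(0.52×7) = 53310 × e^3.64.
e^3.64 ≈ 38.092, so N ≈ 53310 × 38.092 = 2.030676×10^6.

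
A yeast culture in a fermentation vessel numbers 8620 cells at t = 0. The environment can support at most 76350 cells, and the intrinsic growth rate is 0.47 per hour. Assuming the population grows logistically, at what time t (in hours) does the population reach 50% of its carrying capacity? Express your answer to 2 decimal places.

4.39 hours

A = (K − N₀)/N₀ = (76350 − 8620)/8620 = 7.8573.
Solve 76350/(1 + 7.8573·e^(−0.47t)) = 38175: 1 + 7.8573·e^(−0.47t) = 2, so e^(−0.47t) = 0.12727.
−0.47·t = ln(0.12727) = -2.0614, so t = 2.0614/0.47 = 4.3861.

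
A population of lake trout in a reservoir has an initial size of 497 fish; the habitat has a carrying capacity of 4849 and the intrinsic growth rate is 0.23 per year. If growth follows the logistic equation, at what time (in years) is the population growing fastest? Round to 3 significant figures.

9.43 years

Logistic growth is fastest at N = K/2 = 2424.5.
A = (K − N₀)/N₀ = 8.7565. Set K/(1 + A·e^(−rt)) = K/2 → A·e^(−rt) = 1.
e^(−0.23t) = 1/8.7565 = 0.1142, so t = ln(8.7565)/0.23 = 2.1698/0.23 = 9.4339.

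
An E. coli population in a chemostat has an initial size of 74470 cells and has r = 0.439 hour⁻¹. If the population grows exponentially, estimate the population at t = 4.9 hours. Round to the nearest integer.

N(t) = N₀·e^(rt) = 74470 × e^(0.439×4.9) = 74470 × e^2.151.
e^2.151 ≈ 8.5943, so N ≈ 74470 × 8.5943 = 640018.

640018 cells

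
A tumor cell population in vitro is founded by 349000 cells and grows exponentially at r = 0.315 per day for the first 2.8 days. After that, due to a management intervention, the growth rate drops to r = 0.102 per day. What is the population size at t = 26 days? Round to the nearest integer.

Phase 1: N(2.8) = 349000·e^(0.315×2.8) = 349000·e^0.882 = 843088.
Phase 2 runs for 26 − 2.8 = 23.2 days at r = 0.102.
N(26) = 843088·e^(0.102×23.2) = 843088·e^2.366 = 8.986439×10^6.

8986439 cells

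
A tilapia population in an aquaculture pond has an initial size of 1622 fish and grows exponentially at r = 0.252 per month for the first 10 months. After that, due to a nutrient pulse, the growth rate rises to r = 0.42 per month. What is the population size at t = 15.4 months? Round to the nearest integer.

194739 fish

Phase 1: N(10) = 1622·e^(0.252×10) = 1622·e^2.52 = 20159.2.
Phase 2 runs for 15.4 − 10 = 5.4 months at r = 0.42.
N(15.4) = 20159.2·e^(0.42×5.4) = 20159.2·e^2.268 = 194739.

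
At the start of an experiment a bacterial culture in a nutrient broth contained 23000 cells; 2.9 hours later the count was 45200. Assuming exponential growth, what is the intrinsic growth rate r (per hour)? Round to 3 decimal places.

From N(t) = N₀·e^(rt): e^(r·2.9) = 45200/23000 = 1.9652.
r·2.9 = ln(1.9652) = 0.6756, so r = 0.6756/2.9 = 0.23297.

0.233 per hour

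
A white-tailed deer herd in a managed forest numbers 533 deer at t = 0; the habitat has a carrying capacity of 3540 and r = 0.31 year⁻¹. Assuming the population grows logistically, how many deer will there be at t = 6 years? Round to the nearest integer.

1885 deer

A = (K − N₀)/N₀ = (3540 − 533)/533 = 5.6417.
N(t) = K/(1 + A·e^(−rt)) = 3540/(1 + 5.6417×e^(−0.31×6)).
e^(−1.86) = 0.15567; denominator = 1 + 5.6417×0.15567 = 1.8783.
N = 3540/1.8783 = 1884.73.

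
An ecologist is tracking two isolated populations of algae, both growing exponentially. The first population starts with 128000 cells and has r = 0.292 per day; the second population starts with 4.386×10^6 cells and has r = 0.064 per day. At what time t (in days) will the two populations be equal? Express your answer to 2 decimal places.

Set 128000·e^(0.292t) = 4.386×10^6·e^(0.064t).
e^((0.292 − 0.064)t) = 4.386×10^6/128000 → e^(0.228·t) = 34.266.
0.228·t = ln(34.266) = 3.5341, so t = 3.5341/0.228 = 15.501.

15.50 days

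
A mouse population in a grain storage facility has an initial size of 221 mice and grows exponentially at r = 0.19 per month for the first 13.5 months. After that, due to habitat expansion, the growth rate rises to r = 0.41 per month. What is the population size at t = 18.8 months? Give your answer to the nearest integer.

Phase 1: N(13.5) = 221·e^(0.19×13.5) = 221·e^2.565 = 2873.15.
Phase 2 runs for 18.8 − 13.5 = 5.3 months at r = 0.41.
N(18.8) = 2873.15·e^(0.41×5.3) = 2873.15·e^2.173 = 25239.4.

25239 mice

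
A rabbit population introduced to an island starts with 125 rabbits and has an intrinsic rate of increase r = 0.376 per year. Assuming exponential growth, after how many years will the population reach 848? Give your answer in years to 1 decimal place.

5.1 years

Set N₀·e^(rt) = 848: e^(0.376·t) = 848/125 = 6.784.
0.376·t = ln(6.784) = 1.9146, so t = 1.9146/0.376 = 5.0919.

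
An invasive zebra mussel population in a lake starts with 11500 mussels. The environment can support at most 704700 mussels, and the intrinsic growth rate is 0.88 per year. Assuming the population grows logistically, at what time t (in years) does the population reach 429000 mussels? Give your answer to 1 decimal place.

5.2 years

A = (K − N₀)/N₀ = (704700 − 11500)/11500 = 60.278.
Solve 704700/(1 + 60.278·e^(−0.88t)) = 429000: 1 + 60.278·e^(−0.88t) = 1.6427, so e^(−0.88t) = 0.0106615.
−0.88·t = ln(0.0106615) = -4.5411, so t = 4.5411/0.88 = 5.1604.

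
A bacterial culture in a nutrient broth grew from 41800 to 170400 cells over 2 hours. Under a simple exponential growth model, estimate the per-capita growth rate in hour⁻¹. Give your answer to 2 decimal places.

From N(t) = N₀·e^(rt): e^(r·2) = 170400/41800 = 4.0766.
r·2 = ln(4.0766) = 1.4053, so r = 1.4053/2 = 0.70263.

0.70 per hour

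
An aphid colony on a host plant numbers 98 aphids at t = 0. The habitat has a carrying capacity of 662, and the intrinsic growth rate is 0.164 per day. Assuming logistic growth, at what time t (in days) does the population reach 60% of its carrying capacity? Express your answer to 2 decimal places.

A = (K − N₀)/N₀ = (662 − 98)/98 = 5.7551.
Solve 662/(1 + 5.7551·e^(−0.164t)) = 397.2: 1 + 5.7551·e^(−0.164t) = 1.6667, so e^(−0.164t) = 0.115839.
−0.164·t = ln(0.115839) = -2.1556, so t = 2.1556/0.164 = 13.144.

13.14 days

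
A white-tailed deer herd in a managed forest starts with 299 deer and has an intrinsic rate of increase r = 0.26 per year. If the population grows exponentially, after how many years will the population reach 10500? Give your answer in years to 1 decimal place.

13.7 years

Set N₀·e^(rt) = 10500: e^(0.26·t) = 10500/299 = 35.117.
0.26·t = ln(35.117) = 3.5587, so t = 3.5587/0.26 = 13.687.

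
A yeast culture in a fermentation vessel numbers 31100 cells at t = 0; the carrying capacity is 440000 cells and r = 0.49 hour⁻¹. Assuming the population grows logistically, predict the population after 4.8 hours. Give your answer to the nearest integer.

A = (K − N₀)/N₀ = (440000 − 31100)/31100 = 13.148.
N(t) = K/(1 + A·e^(−rt)) = 440000/(1 + 13.148×e^(−0.49×4.8)).
e^(−2.352) = 0.095179; denominator = 1 + 13.148×0.095179 = 2.2514.
N = 440000/2.2514 = 195434.

195434 cells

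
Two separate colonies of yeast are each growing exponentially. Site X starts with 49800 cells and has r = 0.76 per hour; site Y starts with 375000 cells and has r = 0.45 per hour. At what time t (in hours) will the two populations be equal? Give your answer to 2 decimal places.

6.51 hours

Set 49800·e^(0.76t) = 375000·e^(0.45t).
e^((0.76 − 0.45)t) = 375000/49800 → e^(0.31·t) = 7.5301.
0.31·t = ln(7.5301) = 2.0189, so t = 2.0189/0.31 = 6.5126.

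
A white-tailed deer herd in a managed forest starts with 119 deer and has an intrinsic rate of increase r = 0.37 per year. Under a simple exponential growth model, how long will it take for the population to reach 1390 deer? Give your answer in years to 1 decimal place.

6.6 years

Set N₀·e^(rt) = 1390: e^(0.37·t) = 1390/119 = 11.681.
0.37·t = ln(11.681) = 2.4579, so t = 2.4579/0.37 = 6.6431.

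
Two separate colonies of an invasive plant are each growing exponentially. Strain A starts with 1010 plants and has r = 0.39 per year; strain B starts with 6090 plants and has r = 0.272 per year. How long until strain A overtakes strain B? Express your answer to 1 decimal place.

Set 1010·e^(0.39t) = 6090·e^(0.272t).
e^((0.39 − 0.272)t) = 6090/1010 → e^(0.118·t) = 6.0297.
0.118·t = ln(6.0297) = 1.7967, so t = 1.7967/0.118 = 15.226.

15.2 years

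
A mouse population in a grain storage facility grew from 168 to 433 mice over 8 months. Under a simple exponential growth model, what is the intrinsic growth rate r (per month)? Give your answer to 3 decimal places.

0.118 per month

From N(t) = N₀·e^(rt): e^(r·8) = 433/168 = 2.5774.
r·8 = ln(2.5774) = 0.94677, so r = 0.94677/8 = 0.11835.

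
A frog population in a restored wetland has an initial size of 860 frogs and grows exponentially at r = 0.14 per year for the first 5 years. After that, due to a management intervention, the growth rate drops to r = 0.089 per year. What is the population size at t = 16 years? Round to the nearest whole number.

4610 frogs

Phase 1: N(5) = 860·e^(0.14×5) = 860·e^0.7 = 1731.83.
Phase 2 runs for 16 − 5 = 11 years at r = 0.089.
N(16) = 1731.83·e^(0.089×11) = 1731.83·e^0.979 = 4609.77.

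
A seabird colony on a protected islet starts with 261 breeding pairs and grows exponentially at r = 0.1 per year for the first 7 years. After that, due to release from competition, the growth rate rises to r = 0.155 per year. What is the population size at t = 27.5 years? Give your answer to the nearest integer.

12607 breeding pairs

Phase 1: N(7) = 261·e^(0.1×7) = 261·e^0.7 = 525.589.
Phase 2 runs for 27.5 − 7 = 20.5 years at r = 0.155.
N(27.5) = 525.589·e^(0.155×20.5) = 525.589·e^3.177 = 12607.2.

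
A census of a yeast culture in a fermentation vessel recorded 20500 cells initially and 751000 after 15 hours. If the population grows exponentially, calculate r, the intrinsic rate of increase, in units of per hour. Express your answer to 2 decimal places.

0.24 per hour

From N(t) = N₀·e^(rt): e^(r·15) = 751000/20500 = 36.634.
r·15 = ln(36.634) = 3.601, so r = 3.601/15 = 0.24007.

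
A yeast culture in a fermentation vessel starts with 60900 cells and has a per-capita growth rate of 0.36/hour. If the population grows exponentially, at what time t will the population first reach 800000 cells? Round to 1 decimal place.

7.2 hours

Set N₀·e^(rt) = 800000: e^(0.36·t) = 800000/60900 = 13.136.
0.36·t = ln(13.136) = 2.5754, so t = 2.5754/0.36 = 7.1538.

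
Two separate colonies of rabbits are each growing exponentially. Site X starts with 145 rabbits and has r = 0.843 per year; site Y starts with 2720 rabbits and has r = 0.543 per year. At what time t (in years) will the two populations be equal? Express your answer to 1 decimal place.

Set 145·e^(0.843t) = 2720·e^(0.543t).
e^((0.843 − 0.543)t) = 2720/145 → e^(0.3·t) = 18.759.
0.3·t = ln(18.759) = 2.9317, so t = 2.9317/0.3 = 9.7722.

9.8 years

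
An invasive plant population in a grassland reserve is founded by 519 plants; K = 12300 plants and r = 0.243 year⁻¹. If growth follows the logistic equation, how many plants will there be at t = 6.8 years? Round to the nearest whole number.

A = (K − N₀)/N₀ = (12300 − 519)/519 = 22.699.
N(t) = K/(1 + A·e^(−rt)) = 12300/(1 + 22.699×e^(−0.243×6.8)).
e^(−1.652) = 0.19159; denominator = 1 + 22.699×0.19159 = 5.349.
N = 12300/5.349 = 2299.51.

2300 plants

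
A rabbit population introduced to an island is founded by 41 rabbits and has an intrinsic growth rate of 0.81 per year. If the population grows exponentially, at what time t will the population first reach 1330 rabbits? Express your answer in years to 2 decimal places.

Set N₀·e^(rt) = 1330: e^(0.81·t) = 1330/41 = 32.439.
0.81·t = ln(32.439) = 3.4794, so t = 3.4794/0.81 = 4.2955.

4.30 years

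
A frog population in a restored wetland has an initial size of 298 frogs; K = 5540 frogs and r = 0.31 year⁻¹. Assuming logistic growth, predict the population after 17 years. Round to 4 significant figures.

5080 frogs

A = (K − N₀)/N₀ = (5540 − 298)/298 = 17.591.
N(t) = K/(1 + A·e^(−rt)) = 5540/(1 + 17.591×e^(−0.31×17)).
e^(−5.27) = 0.0051436; denominator = 1 + 17.591×0.0051436 = 1.0905.
N = 5540/1.0905 = 5080.34.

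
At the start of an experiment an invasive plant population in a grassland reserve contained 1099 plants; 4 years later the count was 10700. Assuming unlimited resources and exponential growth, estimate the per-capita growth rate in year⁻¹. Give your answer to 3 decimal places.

From N(t) = N₀·e^(rt): e^(r·4) = 10700/1099 = 9.7361.
r·4 = ln(9.7361) = 2.2758, so r = 2.2758/4 = 0.56896.

0.569 per year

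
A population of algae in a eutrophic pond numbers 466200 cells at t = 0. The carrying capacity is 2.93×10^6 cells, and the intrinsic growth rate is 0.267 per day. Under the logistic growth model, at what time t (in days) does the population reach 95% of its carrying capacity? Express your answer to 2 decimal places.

17.26 days

A = (K − N₀)/N₀ = (2.93×10^6 − 466200)/466200 = 5.2849.
Solve 2.93×10^6/(1 + 5.2849·e^(−0.267t)) = 2.7835×10^6: 1 + 5.2849·e^(−0.267t) = 1.0526, so e^(−0.267t) = 0.00995894.
−0.267·t = ln(0.00995894) = -4.6093, so t = 4.6093/0.267 = 17.263.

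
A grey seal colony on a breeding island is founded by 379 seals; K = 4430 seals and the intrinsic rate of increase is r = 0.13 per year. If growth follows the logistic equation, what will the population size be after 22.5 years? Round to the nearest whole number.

2815 seals

A = (K − N₀)/N₀ = (4430 − 379)/379 = 10.689.
N(t) = K/(1 + A·e^(−rt)) = 4430/(1 + 10.689×e^(−0.13×22.5)).
e^(−2.925) = 0.053665; denominator = 1 + 10.689×0.053665 = 1.5736.
N = 4430/1.5736 = 2815.19.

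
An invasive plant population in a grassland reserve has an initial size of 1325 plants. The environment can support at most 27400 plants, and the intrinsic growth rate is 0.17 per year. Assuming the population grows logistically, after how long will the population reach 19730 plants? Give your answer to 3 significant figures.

A = (K − N₀)/N₀ = (27400 − 1325)/1325 = 19.679.
Solve 27400/(1 + 19.679·e^(−0.17t)) = 19730: 1 + 19.679·e^(−0.17t) = 1.3887, so e^(−0.17t) = 0.0197542.
−0.17·t = ln(0.0197542) = -3.9244, so t = 3.9244/0.17 = 23.085.

23.1 years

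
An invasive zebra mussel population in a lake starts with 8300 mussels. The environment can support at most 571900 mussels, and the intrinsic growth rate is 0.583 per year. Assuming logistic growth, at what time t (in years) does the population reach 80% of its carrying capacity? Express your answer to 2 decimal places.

A = (K − N₀)/N₀ = (571900 − 8300)/8300 = 67.904.
Solve 571900/(1 + 67.904·e^(−0.583t)) = 457520: 1 + 67.904·e^(−0.583t) = 1.25, so e^(−0.583t) = 0.00368169.
−0.583·t = ln(0.00368169) = -5.6044, so t = 5.6044/0.583 = 9.613.

9.61 years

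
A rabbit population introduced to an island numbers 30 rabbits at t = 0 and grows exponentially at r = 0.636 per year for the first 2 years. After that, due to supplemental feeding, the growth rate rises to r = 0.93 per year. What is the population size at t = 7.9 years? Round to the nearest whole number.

25853 rabbits

Phase 1: N(2) = 30·e^(0.636×2) = 30·e^1.272 = 107.039.
Phase 2 runs for 7.9 − 2 = 5.9 years at r = 0.93.
N(7.9) = 107.039·e^(0.93×5.9) = 107.039·e^5.487 = 25853.4.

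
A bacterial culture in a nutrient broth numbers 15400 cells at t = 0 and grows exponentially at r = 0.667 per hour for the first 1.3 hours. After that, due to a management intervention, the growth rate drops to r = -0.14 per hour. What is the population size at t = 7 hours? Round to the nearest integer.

16502 cells

Phase 1: N(1.3) = 15400·e^(0.667×1.3) = 15400·e^0.8671 = 36652.
Phase 2 runs for 7 − 1.3 = 5.7 hours at r = -0.14.
N(7) = 36652·e^(-0.14×5.7) = 36652·e^-0.798 = 16501.8.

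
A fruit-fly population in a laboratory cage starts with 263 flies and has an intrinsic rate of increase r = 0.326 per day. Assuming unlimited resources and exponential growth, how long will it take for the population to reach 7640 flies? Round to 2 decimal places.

Set N₀·e^(rt) = 7640: e^(0.326·t) = 7640/263 = 29.049.
0.326·t = ln(29.049) = 3.369, so t = 3.369/0.326 = 10.334.

10.33 days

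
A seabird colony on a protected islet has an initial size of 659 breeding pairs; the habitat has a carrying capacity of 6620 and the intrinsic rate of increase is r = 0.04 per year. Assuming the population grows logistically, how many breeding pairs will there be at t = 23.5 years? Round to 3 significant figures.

1460 breeding pairs

A = (K − N₀)/N₀ = (6620 − 659)/659 = 9.0455.
N(t) = K/(1 + A·e^(−rt)) = 6620/(1 + 9.0455×e^(−0.04×23.5)).
e^(−0.94) = 0.39063; denominator = 1 + 9.0455×0.39063 = 4.5334.
N = 6620/4.5334 = 1460.26.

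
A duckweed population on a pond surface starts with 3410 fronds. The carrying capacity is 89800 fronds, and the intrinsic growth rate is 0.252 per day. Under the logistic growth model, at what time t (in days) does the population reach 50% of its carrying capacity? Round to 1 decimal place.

A = (K − N₀)/N₀ = (89800 − 3410)/3410 = 25.334.
Solve 89800/(1 + 25.334·e^(−0.252t)) = 44900: 1 + 25.334·e^(−0.252t) = 2, so e^(−0.252t) = 0.0394722.
−0.252·t = ln(0.0394722) = -3.2322, so t = 3.2322/0.252 = 12.826.

12.8 days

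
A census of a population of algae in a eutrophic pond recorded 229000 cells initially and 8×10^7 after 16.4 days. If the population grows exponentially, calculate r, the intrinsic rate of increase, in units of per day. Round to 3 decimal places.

From N(t) = N₀·e^(rt): e^(r·16.4) = 8×10^7/229000 = 349.34.
r·16.4 = ln(349.34) = 5.8561, so r = 5.8561/16.4 = 0.35708.

0.357 per day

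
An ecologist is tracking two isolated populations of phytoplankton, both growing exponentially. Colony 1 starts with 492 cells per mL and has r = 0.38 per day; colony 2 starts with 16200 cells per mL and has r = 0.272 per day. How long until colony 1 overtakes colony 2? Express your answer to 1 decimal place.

Set 492·e^(0.38t) = 16200·e^(0.272t).
e^((0.38 − 0.272)t) = 16200/492 → e^(0.108·t) = 32.927.
0.108·t = ln(32.927) = 3.4943, so t = 3.4943/0.108 = 32.355.

32.4 days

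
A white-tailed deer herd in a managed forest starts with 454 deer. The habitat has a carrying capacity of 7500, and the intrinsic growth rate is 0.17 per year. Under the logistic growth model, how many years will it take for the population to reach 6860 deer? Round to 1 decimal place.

A = (K − N₀)/N₀ = (7500 − 454)/454 = 15.52.
Solve 7500/(1 + 15.52·e^(−0.17t)) = 6860: 1 + 15.52·e^(−0.17t) = 1.0933, so e^(−0.17t) = 0.00601131.
−0.17·t = ln(0.00601131) = -5.1141, so t = 5.1141/0.17 = 30.083.

30.1 years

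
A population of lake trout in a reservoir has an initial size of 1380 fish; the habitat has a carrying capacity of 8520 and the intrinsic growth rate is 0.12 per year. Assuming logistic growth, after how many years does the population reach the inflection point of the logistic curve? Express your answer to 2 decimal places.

Logistic growth is fastest at N = K/2 = 4260.
A = (K − N₀)/N₀ = 5.1739. Set K/(1 + A·e^(−rt)) = K/2 → A·e^(−rt) = 1.
e^(−0.12t) = 1/5.1739 = 0.193277, so t = ln(5.1739)/0.12 = 1.6436/0.12 = 13.697.

13.70 years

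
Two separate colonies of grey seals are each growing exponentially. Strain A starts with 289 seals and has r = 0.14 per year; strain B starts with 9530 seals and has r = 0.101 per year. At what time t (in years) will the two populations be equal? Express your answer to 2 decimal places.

Set 289·e^(0.14t) = 9530·e^(0.101t).
e^((0.14 − 0.101)t) = 9530/289 → e^(0.039·t) = 32.976.
0.039·t = ln(32.976) = 3.4958, so t = 3.4958/0.039 = 89.635.

89.64 years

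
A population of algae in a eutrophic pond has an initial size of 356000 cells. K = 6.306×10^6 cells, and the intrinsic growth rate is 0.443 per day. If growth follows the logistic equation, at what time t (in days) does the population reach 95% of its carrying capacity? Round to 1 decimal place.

A = (K − N₀)/N₀ = (6.306×10^6 − 356000)/356000 = 16.713.
Solve 6.306×10^6/(1 + 16.713·e^(−0.443t)) = 5.9907×10^6: 1 + 16.713·e^(−0.443t) = 1.0526, so e^(−0.443t) = 0.00314905.
−0.443·t = ln(0.00314905) = -5.7607, so t = 5.7607/0.443 = 13.004.

13.0 days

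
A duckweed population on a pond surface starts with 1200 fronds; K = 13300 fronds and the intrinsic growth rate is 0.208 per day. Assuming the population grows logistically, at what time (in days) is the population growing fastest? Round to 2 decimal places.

Logistic growth is fastest at N = K/2 = 6650.
A = (K − N₀)/N₀ = 10.083. Set K/(1 + A·e^(−rt)) = K/2 → A·e^(−rt) = 1.
e^(−0.208t) = 1/10.083 = 0.0991736, so t = ln(10.083)/0.208 = 2.3109/0.208 = 11.11.

11.11 days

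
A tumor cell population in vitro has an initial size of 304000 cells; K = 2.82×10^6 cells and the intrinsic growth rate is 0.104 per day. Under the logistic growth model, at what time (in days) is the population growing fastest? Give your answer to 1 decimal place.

20.3 days

Logistic growth is fastest at N = K/2 = 1.41×10^6.
A = (K − N₀)/N₀ = 8.2763. Set K/(1 + A·e^(−rt)) = K/2 → A·e^(−rt) = 1.
e^(−0.104t) = 1/8.2763 = 0.120827, so t = ln(8.2763)/0.104 = 2.1134/0.104 = 20.321.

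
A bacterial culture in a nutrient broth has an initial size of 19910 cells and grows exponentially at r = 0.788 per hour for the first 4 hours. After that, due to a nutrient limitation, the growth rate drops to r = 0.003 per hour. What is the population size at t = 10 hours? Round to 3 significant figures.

Phase 1: N(4) = 19910·e^(0.788×4) = 19910·e^3.152 = 465551.
Phase 2 runs for 10 − 4 = 6 hours at r = 0.003.
N(10) = 465551·e^(0.003×6) = 465551·e^0.018 = 474007.

474000 cells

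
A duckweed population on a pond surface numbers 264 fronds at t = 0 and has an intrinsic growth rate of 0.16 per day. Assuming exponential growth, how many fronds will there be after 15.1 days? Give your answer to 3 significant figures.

2960 fronds

N(t) = N₀·e^(rt) = 264 × e^(0.16×15.1) = 264 × e^2.416.
e^2.416 ≈ 11.201, so N ≈ 264 × 11.201 = 2957.05.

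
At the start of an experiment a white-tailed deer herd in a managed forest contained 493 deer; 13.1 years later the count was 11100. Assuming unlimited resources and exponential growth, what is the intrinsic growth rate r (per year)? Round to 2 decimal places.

From N(t) = N₀·e^(rt): e^(r·13.1) = 11100/493 = 22.515.
r·13.1 = ln(22.515) = 3.1142, so r = 3.1142/13.1 = 0.23772.

0.24 per year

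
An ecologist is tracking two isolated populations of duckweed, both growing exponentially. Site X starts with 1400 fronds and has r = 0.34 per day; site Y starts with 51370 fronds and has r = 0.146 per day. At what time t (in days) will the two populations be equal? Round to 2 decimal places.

Set 1400·e^(0.34t) = 51370·e^(0.146t).
e^((0.34 − 0.146)t) = 51370/1400 → e^(0.194·t) = 36.693.
0.194·t = ln(36.693) = 3.6026, so t = 3.6026/0.194 = 18.57.

18.57 days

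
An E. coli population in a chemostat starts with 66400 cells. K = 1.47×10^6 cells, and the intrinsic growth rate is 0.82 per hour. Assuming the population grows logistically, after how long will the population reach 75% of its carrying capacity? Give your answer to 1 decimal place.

5.1 hours

A = (K − N₀)/N₀ = (1.47×10^6 − 66400)/66400 = 21.139.
Solve 1.47×10^6/(1 + 21.139·e^(−0.82t)) = 1.1025×10^6: 1 + 21.139·e^(−0.82t) = 1.3333, so e^(−0.82t) = 0.015769.
−0.82·t = ln(0.015769) = -4.1497, so t = 4.1497/0.82 = 5.0606.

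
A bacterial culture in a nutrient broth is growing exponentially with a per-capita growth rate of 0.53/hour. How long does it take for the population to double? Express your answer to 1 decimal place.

Doubling time t_d = ln(2)/r = 0.6931/0.53 = 1.3078.

1.3 hours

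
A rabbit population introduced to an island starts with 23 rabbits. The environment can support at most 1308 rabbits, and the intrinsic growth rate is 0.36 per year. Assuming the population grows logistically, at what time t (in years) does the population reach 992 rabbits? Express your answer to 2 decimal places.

14.35 years

A = (K − N₀)/N₀ = (1308 − 23)/23 = 55.87.
Solve 1308/(1 + 55.87·e^(−0.36t)) = 992: 1 + 55.87·e^(−0.36t) = 1.3185, so e^(−0.36t) = 0.00570164.
−0.36·t = ln(0.00570164) = -5.167, so t = 5.167/0.36 = 14.353.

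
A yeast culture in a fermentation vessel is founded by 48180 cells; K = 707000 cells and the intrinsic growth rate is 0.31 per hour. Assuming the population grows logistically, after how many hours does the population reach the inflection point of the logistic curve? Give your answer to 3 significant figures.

Logistic growth is fastest at N = K/2 = 353500.
A = (K − N₀)/N₀ = 13.674. Set K/(1 + A·e^(−rt)) = K/2 → A·e^(−rt) = 1.
e^(−0.31t) = 1/13.674 = 0.0731307, so t = ln(13.674)/0.31 = 2.6155/0.31 = 8.4371.

8.44 hours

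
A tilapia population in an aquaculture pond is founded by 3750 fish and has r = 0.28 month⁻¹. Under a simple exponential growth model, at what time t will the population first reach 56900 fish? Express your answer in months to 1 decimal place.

9.7 months

Set N₀·e^(rt) = 56900: e^(0.28·t) = 56900/3750 = 15.173.
0.28·t = ln(15.173) = 2.7195, so t = 2.7195/0.28 = 9.7126.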